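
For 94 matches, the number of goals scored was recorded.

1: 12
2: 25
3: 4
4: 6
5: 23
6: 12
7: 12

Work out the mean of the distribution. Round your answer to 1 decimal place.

Values: 1, 2, 3, 4, 5, 6, 7
Σfx = 12×1 + 25×2 + 4×3 + 6×4 + 23×5 + 12×6 + 12×7 = 369
n = Σf = 94
Mean = 369 / 94 = 3.9255

3.9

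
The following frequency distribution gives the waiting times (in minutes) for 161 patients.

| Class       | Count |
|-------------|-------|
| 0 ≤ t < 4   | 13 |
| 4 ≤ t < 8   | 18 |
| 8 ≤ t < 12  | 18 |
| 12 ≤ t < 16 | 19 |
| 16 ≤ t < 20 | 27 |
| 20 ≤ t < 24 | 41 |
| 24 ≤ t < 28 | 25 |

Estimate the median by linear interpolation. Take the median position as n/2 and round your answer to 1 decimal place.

Cumulative frequencies: 13, 31, 49, 68, 95, 136, 161
n = 161; position = n/2 = 80.5.
This falls in the class 16 ≤ t < 20: L = 16, F = 68, f = 27, h = 4.
Median ≈ 16 + ((80.5 − 68) / 27) × 4 = 17.8519

17.9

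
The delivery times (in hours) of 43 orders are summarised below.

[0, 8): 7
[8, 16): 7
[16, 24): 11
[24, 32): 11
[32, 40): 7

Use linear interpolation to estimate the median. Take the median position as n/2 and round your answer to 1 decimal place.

Cumulative frequencies: 7, 14, 25, 36, 43
n = 43; position = n/2 = 21.5.
This falls in the class [16, 24): L = 16, F = 14, f = 11, h = 8.
Median ≈ 16 + ((21.5 − 14) / 11) × 8 = 21.4545

21.5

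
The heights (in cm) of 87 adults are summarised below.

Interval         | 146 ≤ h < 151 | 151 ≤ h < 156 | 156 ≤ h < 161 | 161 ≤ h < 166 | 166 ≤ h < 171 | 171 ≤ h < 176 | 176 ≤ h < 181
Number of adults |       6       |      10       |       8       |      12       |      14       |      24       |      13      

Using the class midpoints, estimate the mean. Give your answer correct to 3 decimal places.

166.661

Midpoints: 148.5, 153.5, 158.5, 163.5, 168.5, 173.5, 178.5
Σfm = 6×148.5 + 10×153.5 + 8×158.5 + 12×163.5 + 14×168.5 + 24×173.5 + 13×178.5 = 14499.5
n = Σf = 87
Mean = 14499.5 / 87 = 166.6609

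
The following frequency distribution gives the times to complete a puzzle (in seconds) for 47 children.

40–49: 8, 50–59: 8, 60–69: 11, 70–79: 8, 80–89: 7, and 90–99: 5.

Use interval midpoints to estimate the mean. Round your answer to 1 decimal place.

67.3

Midpoints: 44.5, 54.5, 64.5, 74.5, 84.5, 94.5
Σfm = 8×44.5 + 8×54.5 + 11×64.5 + 8×74.5 + 7×84.5 + 5×94.5 = 3161.5
n = Σf = 47
Mean = 3161.5 / 47 = 67.2660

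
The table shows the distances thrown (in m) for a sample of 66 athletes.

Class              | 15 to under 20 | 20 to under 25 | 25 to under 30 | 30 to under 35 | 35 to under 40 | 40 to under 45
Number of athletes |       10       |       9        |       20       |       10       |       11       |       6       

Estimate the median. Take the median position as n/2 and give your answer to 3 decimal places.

28.500

Cumulative frequencies: 10, 19, 39, 49, 60, 66
n = 66; position = n/2 = 33.
This falls in the class 25 to under 30: L = 25, F = 19, f = 20, h = 5.
Median ≈ 25 + ((33 − 19) / 20) × 5 = 28.5000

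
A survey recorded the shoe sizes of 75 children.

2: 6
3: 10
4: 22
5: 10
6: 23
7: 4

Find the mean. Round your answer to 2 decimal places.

Values: 2, 3, 4, 5, 6, 7
Σfx = 6×2 + 10×3 + 22×4 + 10×5 + 23×6 + 4×7 = 346
n = Σf = 75
Mean = 346 / 75 = 4.6133

4.61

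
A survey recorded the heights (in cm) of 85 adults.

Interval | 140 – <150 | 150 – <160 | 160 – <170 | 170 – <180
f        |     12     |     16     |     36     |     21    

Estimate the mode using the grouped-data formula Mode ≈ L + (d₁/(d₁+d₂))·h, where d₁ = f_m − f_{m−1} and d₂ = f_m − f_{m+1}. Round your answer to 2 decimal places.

165.71

Modal class: 160 – <170 (highest frequency 36).
d₁ = 36 − 16 = 20, d₂ = 36 − 21 = 15
Mode ≈ 160 + (20/(20+15)) × 10 = 160 + 5.7143 = 165.7143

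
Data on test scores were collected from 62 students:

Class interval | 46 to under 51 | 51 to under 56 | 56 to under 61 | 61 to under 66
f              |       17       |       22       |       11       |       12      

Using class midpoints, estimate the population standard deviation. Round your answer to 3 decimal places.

Midpoints: 48.5, 53.5, 58.5, 63.5
n = 62, Σfm = 3407, mean = 54.9516
Σfm² = 188989.5
Σf(m − x̄)² = Σfm² − (Σfm)²/n = 188989.5 − 3407²/62 = 1769.3548
Population variance = 1769.3548 / 62 = 28.5380
Standard deviation = √28.5380 = 5.3421

5.342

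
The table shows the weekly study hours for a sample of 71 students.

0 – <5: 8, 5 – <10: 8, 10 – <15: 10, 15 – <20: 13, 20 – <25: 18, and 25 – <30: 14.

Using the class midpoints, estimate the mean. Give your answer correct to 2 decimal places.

17.22

Midpoints: 2.5, 7.5, 12.5, 17.5, 22.5, 27.5
Σfm = 8×2.5 + 8×7.5 + 10×12.5 + 13×17.5 + 18×22.5 + 14×27.5 = 1222.5
n = Σf = 71
Mean = 1222.5 / 71 = 17.2183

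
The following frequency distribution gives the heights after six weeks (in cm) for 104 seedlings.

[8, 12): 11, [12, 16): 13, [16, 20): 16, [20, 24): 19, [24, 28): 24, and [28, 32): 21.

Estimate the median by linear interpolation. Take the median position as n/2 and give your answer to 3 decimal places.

22.526

Cumulative frequencies: 11, 24, 40, 59, 83, 104
n = 104; position = n/2 = 52.
This falls in the class [20, 24): L = 20, F = 40, f = 19, h = 4.
Median ≈ 20 + ((52 − 40) / 19) × 4 = 22.5263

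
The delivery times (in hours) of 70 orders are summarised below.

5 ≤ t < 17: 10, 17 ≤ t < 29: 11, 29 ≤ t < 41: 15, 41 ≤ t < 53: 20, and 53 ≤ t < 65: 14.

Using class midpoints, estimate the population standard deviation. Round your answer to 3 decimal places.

15.899

Midpoints: 11, 23, 35, 47, 59
n = 70, Σfm = 2654, mean = 37.9143
Σfm² = 118318
Σf(m − x̄)² = Σfm² − (Σfm)²/n = 118318 − 2654²/70 = 17693.4857
Population variance = 17693.4857 / 70 = 252.7641
Standard deviation = √252.7641 = 15.8986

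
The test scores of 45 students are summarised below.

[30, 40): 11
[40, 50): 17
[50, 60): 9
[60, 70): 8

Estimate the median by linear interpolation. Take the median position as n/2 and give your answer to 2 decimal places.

46.76

Cumulative frequencies: 11, 28, 37, 45
n = 45; position = n/2 = 22.5.
This falls in the class [40, 50): L = 40, F = 11, f = 17, h = 10.
Median ≈ 40 + ((22.5 − 11) / 17) × 10 = 46.7647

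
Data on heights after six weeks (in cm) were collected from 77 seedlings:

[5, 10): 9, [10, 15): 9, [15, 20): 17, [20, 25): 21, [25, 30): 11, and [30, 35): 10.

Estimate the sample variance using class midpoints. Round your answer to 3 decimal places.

Midpoints: 7.5, 12.5, 17.5, 22.5, 27.5, 32.5
n = 77, Σfm = 1577.5, mean = 20.4870
Σfm² = 36631.25
Σf(m − x̄)² = Σfm² − (Σfm)²/n = 36631.25 − 1577.5²/77 = 4312.9870
Sample variance = 4312.9870 / 76 = 56.7498

56.750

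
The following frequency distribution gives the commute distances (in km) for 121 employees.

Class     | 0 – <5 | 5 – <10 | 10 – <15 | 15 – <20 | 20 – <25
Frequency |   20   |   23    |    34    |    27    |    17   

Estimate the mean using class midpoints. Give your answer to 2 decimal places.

12.42

Midpoints: 2.5, 7.5, 12.5, 17.5, 22.5
Σfm = 20×2.5 + 23×7.5 + 34×12.5 + 27×17.5 + 17×22.5 = 1502.5
n = Σf = 121
Mean = 1502.5 / 121 = 12.4174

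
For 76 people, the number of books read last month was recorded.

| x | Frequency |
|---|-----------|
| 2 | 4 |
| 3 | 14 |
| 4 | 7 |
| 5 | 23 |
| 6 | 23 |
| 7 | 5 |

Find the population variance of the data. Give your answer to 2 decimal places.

1.83

Values: 2, 3, 4, 5, 6, 7
n = 76, Σfx = 366, mean = 4.8158
Σfx² = 1902
Σf(x − x̄)² = Σfx² − (Σfx)²/n = 1902 − 366²/76 = 139.4211
Population variance = 139.4211 / 76 = 1.8345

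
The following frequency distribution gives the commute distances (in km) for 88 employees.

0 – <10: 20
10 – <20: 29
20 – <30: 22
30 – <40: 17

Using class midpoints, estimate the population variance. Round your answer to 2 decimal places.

108.26

Midpoints: 5, 15, 25, 35
n = 88, Σfm = 1680, mean = 19.0909
Σfm² = 41600
Σf(m − x̄)² = Σfm² − (Σfm)²/n = 41600 − 1680²/88 = 9527.2727
Population variance = 9527.2727 / 88 = 108.2645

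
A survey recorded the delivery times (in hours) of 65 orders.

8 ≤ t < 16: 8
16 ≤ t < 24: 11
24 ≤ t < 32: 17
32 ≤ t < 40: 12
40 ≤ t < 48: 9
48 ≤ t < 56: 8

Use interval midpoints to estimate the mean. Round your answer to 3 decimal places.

31.323

Midpoints: 12, 20, 28, 36, 44, 52
Σfm = 8×12 + 11×20 + 17×28 + 12×36 + 9×44 + 8×52 = 2036
n = Σf = 65
Mean = 2036 / 65 = 31.3231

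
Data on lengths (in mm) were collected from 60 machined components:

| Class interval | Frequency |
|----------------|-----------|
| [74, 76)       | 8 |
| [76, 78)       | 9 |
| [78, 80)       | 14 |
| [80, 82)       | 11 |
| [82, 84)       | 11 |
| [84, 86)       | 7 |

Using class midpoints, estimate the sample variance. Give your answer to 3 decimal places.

9.829

Midpoints: 75, 77, 79, 81, 83, 85
n = 60, Σfm = 4798, mean = 79.9667
Σfm² = 384260
Σf(m − x̄)² = Σfm² − (Σfm)²/n = 384260 − 4798²/60 = 579.9333
Sample variance = 579.9333 / 59 = 9.8294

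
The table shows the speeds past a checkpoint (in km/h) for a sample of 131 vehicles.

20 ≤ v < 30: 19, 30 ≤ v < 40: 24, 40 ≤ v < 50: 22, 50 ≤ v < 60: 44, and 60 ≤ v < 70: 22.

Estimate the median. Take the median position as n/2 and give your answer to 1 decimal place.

50.1

Cumulative frequencies: 19, 43, 65, 109, 131
n = 131; position = n/2 = 65.5.
This falls in the class 50 ≤ v < 60: L = 50, F = 65, f = 44, h = 10.
Median ≈ 50 + ((65.5 − 65) / 44) × 10 = 50.1136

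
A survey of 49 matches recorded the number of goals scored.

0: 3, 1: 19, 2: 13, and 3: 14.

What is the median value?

2

Cumulative frequencies: 3, 22, 35, 49
n = 49, so the median is the value in position (n+1)/2 = 25.
Position 25 falls at value 2.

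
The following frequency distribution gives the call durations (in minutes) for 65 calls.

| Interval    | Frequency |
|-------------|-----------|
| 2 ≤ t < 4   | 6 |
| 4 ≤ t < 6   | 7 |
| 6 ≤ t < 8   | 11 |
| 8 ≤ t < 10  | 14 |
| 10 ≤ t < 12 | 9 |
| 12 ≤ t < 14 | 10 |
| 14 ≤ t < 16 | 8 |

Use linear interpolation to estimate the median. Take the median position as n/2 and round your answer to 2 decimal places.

9.21

Cumulative frequencies: 6, 13, 24, 38, 47, 57, 65
n = 65; position = n/2 = 32.5.
This falls in the class 8 ≤ t < 10: L = 8, F = 24, f = 14, h = 2.
Median ≈ 8 + ((32.5 − 24) / 14) × 2 = 9.2143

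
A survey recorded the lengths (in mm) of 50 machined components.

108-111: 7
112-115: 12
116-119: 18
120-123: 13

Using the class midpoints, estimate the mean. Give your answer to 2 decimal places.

Midpoints: 109.5, 113.5, 117.5, 121.5
Σfm = 7×109.5 + 12×113.5 + 18×117.5 + 13×121.5 = 5823
n = Σf = 50
Mean = 5823 / 50 = 116.4600

116.46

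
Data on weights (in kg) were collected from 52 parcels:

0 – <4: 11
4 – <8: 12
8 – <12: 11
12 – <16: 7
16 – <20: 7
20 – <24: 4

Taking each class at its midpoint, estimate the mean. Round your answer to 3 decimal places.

9.923

Midpoints: 2, 6, 10, 14, 18, 22
Σfm = 11×2 + 12×6 + 11×10 + 7×14 + 7×18 + 4×22 = 516
n = Σf = 52
Mean = 516 / 52 = 9.9231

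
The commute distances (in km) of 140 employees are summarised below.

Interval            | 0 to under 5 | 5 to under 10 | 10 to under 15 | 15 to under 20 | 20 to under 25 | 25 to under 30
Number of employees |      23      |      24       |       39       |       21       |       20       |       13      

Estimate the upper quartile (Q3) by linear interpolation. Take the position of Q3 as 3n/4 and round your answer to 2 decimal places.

Cumulative frequencies: 23, 47, 86, 107, 127, 140
n = 140; position = 3n/4 = 105.
This falls in the class 15 to under 20: L = 15, F = 86, f = 21, h = 5.
Upper quartile ≈ 15 + ((105 − 86) / 21) × 5 = 19.5238

19.52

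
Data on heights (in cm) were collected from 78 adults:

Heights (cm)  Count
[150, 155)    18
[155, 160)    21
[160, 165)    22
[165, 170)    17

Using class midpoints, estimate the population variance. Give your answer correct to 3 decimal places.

28.682

Midpoints: 152.5, 157.5, 162.5, 167.5
n = 78, Σfm = 12475, mean = 159.9359
Σfm² = 1997437.5
Σf(m − x̄)² = Σfm² − (Σfm)²/n = 1997437.5 − 12475²/78 = 2237.1795
Population variance = 2237.1795 / 78 = 28.6818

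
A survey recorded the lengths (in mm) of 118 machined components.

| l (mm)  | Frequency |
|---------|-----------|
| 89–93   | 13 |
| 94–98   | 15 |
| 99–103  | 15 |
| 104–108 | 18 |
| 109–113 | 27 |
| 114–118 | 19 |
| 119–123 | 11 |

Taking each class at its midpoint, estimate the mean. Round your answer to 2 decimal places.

106.59

Midpoints: 91, 96, 101, 106, 111, 116, 121
Σfm = 13×91 + 15×96 + 15×101 + 18×106 + 27×111 + 19×116 + 11×121 = 12578
n = Σf = 118
Mean = 12578 / 118 = 106.5932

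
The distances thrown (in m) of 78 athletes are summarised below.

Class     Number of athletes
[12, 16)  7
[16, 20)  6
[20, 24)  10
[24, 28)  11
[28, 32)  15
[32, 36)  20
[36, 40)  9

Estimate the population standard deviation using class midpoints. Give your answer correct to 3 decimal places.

7.211

Midpoints: 14, 18, 22, 26, 30, 34, 38
n = 78, Σfm = 2184, mean = 28.0000
Σfm² = 65208
Σf(m − x̄)² = Σfm² − (Σfm)²/n = 65208 − 2184²/78 = 4056.0000
Population variance = 4056.0000 / 78 = 52.0000
Standard deviation = √52.0000 = 7.2111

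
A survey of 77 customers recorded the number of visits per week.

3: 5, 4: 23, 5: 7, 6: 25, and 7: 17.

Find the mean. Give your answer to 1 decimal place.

5.3

Values: 3, 4, 5, 6, 7
Σfx = 5×3 + 23×4 + 7×5 + 25×6 + 17×7 = 411
n = Σf = 77
Mean = 411 / 77 = 5.3377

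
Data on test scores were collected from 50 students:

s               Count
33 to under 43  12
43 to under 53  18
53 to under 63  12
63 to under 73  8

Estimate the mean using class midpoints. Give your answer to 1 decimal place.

Midpoints: 38, 48, 58, 68
Σfm = 12×38 + 18×48 + 12×58 + 8×68 = 2560
n = Σf = 50
Mean = 2560 / 50 = 51.2000

51.2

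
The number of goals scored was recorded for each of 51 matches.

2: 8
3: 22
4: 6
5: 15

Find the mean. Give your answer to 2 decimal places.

Values: 2, 3, 4, 5
Σfx = 8×2 + 22×3 + 6×4 + 15×5 = 181
n = Σf = 51
Mean = 181 / 51 = 3.5490

3.55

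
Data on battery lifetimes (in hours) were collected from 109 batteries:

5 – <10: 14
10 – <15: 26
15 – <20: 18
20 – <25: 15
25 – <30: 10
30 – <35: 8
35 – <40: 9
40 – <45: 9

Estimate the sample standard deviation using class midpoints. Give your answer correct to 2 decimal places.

Midpoints: 7.5, 12.5, 17.5, 22.5, 27.5, 32.5, 37.5, 42.5
n = 109, Σfm = 2337.5, mean = 21.4450
Σfm² = 62881.25
Σf(m − x̄)² = Σfm² − (Σfm)²/n = 62881.25 − 2337.5²/109 = 12753.6697
Sample variance = 12753.6697 / 108 = 118.0895
Standard deviation = √118.0895 = 10.8669

10.87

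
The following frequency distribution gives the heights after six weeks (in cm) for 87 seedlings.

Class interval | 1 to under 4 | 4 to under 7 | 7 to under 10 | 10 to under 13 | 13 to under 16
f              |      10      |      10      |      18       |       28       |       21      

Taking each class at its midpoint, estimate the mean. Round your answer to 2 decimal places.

9.88

Midpoints: 2.5, 5.5, 8.5, 11.5, 14.5
Σfm = 10×2.5 + 10×5.5 + 18×8.5 + 28×11.5 + 21×14.5 = 859.5
n = Σf = 87
Mean = 859.5 / 87 = 9.8793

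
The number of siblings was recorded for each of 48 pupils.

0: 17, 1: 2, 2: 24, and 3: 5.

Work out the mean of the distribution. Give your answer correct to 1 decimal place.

Values: 0, 1, 2, 3
Σfx = 17×0 + 2×1 + 24×2 + 5×3 = 65
n = Σf = 48
Mean = 65 / 48 = 1.3542

1.4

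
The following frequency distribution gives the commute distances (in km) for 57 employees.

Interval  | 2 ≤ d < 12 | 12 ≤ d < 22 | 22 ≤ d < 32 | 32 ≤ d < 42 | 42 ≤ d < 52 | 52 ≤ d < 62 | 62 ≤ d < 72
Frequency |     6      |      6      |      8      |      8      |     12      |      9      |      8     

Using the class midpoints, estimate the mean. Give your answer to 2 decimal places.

Midpoints: 7, 17, 27, 37, 47, 57, 67
Σfm = 6×7 + 6×17 + 8×27 + 8×37 + 12×47 + 9×57 + 8×67 = 2269
n = Σf = 57
Mean = 2269 / 57 = 39.8070

39.81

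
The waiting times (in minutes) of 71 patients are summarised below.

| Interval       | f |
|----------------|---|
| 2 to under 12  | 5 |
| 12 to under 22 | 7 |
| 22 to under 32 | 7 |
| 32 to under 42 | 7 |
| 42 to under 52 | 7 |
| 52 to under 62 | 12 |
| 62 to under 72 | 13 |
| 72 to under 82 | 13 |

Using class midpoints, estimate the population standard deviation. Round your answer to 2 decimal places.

22.39

Midpoints: 7, 17, 27, 37, 47, 57, 67, 77
n = 71, Σfm = 3487, mean = 49.1127
Σfm² = 206839
Σf(m − x̄)² = Σfm² − (Σfm)²/n = 206839 − 3487²/71 = 35583.0986
Population variance = 35583.0986 / 71 = 501.1704
Standard deviation = √501.1704 = 22.3868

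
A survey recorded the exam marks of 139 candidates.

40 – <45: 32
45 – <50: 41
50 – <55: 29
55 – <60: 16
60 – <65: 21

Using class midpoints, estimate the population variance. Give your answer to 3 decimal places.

45.523

Midpoints: 42.5, 47.5, 52.5, 57.5, 62.5
n = 139, Σfm = 7062.5, mean = 50.8094
Σfm² = 365168.75
Σf(m − x̄)² = Σfm² − (Σfm)²/n = 365168.75 − 7062.5²/139 = 6327.6978
Population variance = 6327.6978 / 139 = 45.5230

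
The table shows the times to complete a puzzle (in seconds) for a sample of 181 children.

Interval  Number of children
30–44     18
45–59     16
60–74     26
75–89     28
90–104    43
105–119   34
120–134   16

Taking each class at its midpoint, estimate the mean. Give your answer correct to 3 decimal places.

85.895

Midpoints: 37, 52, 67, 82, 97, 112, 127
Σfm = 18×37 + 16×52 + 26×67 + 28×82 + 43×97 + 34×112 + 16×127 = 15547
n = Σf = 181
Mean = 15547 / 181 = 85.8950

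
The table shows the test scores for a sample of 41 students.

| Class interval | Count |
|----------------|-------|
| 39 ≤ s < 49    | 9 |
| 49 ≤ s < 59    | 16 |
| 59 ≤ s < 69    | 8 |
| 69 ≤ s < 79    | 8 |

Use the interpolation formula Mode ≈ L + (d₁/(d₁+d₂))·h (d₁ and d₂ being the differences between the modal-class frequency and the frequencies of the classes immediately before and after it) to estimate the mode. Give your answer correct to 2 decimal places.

53.67

Modal class: 49 ≤ s < 59 (highest frequency 16).
d₁ = 16 − 9 = 7, d₂ = 16 − 8 = 8
Mode ≈ 49 + (7/(7+8)) × 10 = 49 + 4.6667 = 53.6667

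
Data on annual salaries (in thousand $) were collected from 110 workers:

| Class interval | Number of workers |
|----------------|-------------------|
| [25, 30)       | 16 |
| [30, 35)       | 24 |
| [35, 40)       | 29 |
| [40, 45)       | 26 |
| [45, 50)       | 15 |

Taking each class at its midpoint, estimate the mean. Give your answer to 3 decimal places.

37.500

Midpoints: 27.5, 32.5, 37.5, 42.5, 47.5
Σfm = 16×27.5 + 24×32.5 + 29×37.5 + 26×42.5 + 15×47.5 = 4125
n = Σf = 110
Mean = 4125 / 110 = 37.5000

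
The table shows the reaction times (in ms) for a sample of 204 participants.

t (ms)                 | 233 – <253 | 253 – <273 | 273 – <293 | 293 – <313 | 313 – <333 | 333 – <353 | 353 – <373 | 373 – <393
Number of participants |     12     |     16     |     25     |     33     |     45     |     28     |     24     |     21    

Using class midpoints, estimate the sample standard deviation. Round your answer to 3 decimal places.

39.057

Midpoints: 243, 263, 283, 303, 323, 343, 363, 383
n = 204, Σfm = 65092, mean = 319.0784
Σfm² = 21079116
Σf(m − x̄)² = Σfm² − (Σfm)²/n = 21079116 − 65092²/204 = 309662.7451
Sample variance = 309662.7451 / 203 = 1525.4322
Standard deviation = √1525.4322 = 39.0568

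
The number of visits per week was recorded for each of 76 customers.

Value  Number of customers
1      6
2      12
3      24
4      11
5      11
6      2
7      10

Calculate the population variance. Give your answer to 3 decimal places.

3.016

Values: 1, 2, 3, 4, 5, 6, 7
n = 76, Σfx = 283, mean = 3.7237
Σfx² = 1283
Σf(x − x̄)² = Σfx² − (Σfx)²/n = 1283 − 283²/76 = 229.1974
Population variance = 229.1974 / 76 = 3.0158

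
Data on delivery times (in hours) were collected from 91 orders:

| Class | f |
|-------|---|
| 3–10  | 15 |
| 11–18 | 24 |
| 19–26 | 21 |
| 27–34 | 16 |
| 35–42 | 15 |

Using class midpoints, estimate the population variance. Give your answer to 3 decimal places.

Midpoints: 6.5, 14.5, 22.5, 30.5, 38.5
n = 91, Σfm = 1983.5, mean = 21.7967
Σfm² = 53428.75
Σf(m − x̄)² = Σfm² − (Σfm)²/n = 53428.75 − 1983.5²/91 = 10194.9890
Population variance = 10194.9890 / 91 = 112.0328

112.033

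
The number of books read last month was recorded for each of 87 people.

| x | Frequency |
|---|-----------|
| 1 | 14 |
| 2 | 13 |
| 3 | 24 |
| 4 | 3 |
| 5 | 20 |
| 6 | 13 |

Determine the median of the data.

3

Cumulative frequencies: 14, 27, 51, 54, 74, 87
n = 87, so the median is the value in position (n+1)/2 = 44.
Position 44 falls at value 3.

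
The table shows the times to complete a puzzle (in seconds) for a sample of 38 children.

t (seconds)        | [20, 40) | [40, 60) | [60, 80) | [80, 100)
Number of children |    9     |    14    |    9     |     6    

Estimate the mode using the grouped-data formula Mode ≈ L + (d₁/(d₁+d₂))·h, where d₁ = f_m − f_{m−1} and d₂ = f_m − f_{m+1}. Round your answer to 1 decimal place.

Modal class: [40, 60) (highest frequency 14).
d₁ = 14 − 9 = 5, d₂ = 14 − 9 = 5
Mode ≈ 40 + (5/(5+5)) × 20 = 40 + 10.0000 = 50.0000

50.0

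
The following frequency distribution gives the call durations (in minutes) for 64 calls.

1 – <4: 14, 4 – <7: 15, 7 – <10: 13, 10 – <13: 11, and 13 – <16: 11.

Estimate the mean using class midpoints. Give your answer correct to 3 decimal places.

8.031

Midpoints: 2.5, 5.5, 8.5, 11.5, 14.5
Σfm = 14×2.5 + 15×5.5 + 13×8.5 + 11×11.5 + 11×14.5 = 514
n = Σf = 64
Mean = 514 / 64 = 8.0312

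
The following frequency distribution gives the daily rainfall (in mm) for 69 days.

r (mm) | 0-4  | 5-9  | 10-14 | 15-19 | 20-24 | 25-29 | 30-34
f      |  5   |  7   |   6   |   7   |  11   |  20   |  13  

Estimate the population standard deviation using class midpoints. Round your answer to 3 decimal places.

Midpoints: 2, 7, 12, 17, 22, 27, 32
n = 69, Σfm = 1448, mean = 20.9855
Σfm² = 36466
Σf(m − x̄)² = Σfm² − (Σfm)²/n = 36466 − 1448²/69 = 6078.9855
Population variance = 6078.9855 / 69 = 88.1012
Standard deviation = √88.1012 = 9.3862

9.386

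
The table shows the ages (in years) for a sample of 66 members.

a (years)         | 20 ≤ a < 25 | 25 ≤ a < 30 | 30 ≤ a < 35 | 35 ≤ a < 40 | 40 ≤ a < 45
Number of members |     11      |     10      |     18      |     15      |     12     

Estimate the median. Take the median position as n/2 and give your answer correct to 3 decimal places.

33.333

Cumulative frequencies: 11, 21, 39, 54, 66
n = 66; position = n/2 = 33.
This falls in the class 30 ≤ a < 35: L = 30, F = 21, f = 18, h = 5.
Median ≈ 30 + ((33 − 21) / 18) × 5 = 33.3333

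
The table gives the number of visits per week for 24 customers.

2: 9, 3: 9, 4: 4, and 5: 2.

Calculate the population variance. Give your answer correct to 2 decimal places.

Values: 2, 3, 4, 5
n = 24, Σfx = 71, mean = 2.9583
Σfx² = 231
Σf(x − x̄)² = Σfx² − (Σfx)²/n = 231 − 71²/24 = 20.9583
Population variance = 20.9583 / 24 = 0.8733

0.87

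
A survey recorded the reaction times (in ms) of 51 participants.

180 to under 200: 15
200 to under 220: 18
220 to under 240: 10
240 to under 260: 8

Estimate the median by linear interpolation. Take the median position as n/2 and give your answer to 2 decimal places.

211.67

Cumulative frequencies: 15, 33, 43, 51
n = 51; position = n/2 = 25.5.
This falls in the class 200 to under 220: L = 200, F = 15, f = 18, h = 20.
Median ≈ 200 + ((25.5 − 15) / 18) × 20 = 211.6667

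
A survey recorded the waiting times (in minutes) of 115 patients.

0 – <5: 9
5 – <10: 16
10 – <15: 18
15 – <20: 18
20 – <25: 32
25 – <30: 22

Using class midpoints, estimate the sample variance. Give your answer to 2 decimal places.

62.06

Midpoints: 2.5, 7.5, 12.5, 17.5, 22.5, 27.5
n = 115, Σfm = 2007.5, mean = 17.4565
Σfm² = 42118.75
Σf(m − x̄)² = Σfm² − (Σfm)²/n = 42118.75 − 2007.5²/115 = 7074.7826
Sample variance = 7074.7826 / 114 = 62.0595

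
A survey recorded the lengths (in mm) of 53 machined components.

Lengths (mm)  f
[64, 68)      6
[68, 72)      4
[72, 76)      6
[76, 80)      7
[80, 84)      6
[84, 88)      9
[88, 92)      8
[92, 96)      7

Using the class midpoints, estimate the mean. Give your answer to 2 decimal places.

81.32

Midpoints: 66, 70, 74, 78, 82, 86, 90, 94
Σfm = 6×66 + 4×70 + 6×74 + 7×78 + 6×82 + 9×86 + 8×90 + 7×94 = 4310
n = Σf = 53
Mean = 4310 / 53 = 81.3208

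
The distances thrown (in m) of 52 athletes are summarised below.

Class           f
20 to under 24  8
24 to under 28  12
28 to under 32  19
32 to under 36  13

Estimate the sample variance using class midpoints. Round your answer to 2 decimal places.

Midpoints: 22, 26, 30, 34
n = 52, Σfm = 1500, mean = 28.8462
Σfm² = 44112
Σf(m − x̄)² = Σfm² − (Σfm)²/n = 44112 − 1500²/52 = 842.7692
Sample variance = 842.7692 / 51 = 16.5249

16.52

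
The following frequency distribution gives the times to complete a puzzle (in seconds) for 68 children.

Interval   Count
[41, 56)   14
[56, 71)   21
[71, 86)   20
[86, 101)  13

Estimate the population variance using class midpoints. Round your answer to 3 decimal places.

Midpoints: 48.5, 63.5, 78.5, 93.5
n = 68, Σfm = 4798, mean = 70.5588
Σfm² = 354503
Σf(m − x̄)² = Σfm² − (Σfm)²/n = 354503 − 4798²/68 = 15961.7647
Population variance = 15961.7647 / 68 = 234.7318

234.732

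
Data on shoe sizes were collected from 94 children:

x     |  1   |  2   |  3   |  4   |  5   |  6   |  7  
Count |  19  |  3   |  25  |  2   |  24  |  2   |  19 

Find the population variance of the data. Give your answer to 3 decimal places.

Values: 1, 2, 3, 4, 5, 6, 7
n = 94, Σfx = 373, mean = 3.9681
Σfx² = 1891
Σf(x − x̄)² = Σfx² − (Σfx)²/n = 1891 − 373²/94 = 410.9043
Population variance = 410.9043 / 94 = 4.3713

4.371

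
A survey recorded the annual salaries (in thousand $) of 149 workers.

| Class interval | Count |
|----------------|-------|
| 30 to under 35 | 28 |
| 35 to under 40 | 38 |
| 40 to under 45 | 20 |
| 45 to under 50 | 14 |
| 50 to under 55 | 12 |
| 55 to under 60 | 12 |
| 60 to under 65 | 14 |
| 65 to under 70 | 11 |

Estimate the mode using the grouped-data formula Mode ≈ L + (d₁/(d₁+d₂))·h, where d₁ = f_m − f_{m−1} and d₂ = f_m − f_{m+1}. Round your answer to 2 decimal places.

Modal class: 35 to under 40 (highest frequency 38).
d₁ = 38 − 28 = 10, d₂ = 38 − 20 = 18
Mode ≈ 35 + (10/(10+18)) × 5 = 35 + 1.7857 = 36.7857

36.79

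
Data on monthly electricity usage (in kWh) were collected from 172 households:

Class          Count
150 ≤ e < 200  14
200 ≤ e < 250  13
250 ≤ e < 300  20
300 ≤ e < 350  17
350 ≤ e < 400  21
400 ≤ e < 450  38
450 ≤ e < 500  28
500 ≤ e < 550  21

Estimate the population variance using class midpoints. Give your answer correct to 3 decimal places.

Midpoints: 175, 225, 275, 325, 375, 425, 475, 525
n = 172, Σfm = 64750, mean = 376.4535
Σfm² = 26317500
Σf(m − x̄)² = Σfm² − (Σfm)²/n = 26317500 − 64750²/172 = 1942136.6279
Population variance = 1942136.6279 / 172 = 11291.4920

11291.492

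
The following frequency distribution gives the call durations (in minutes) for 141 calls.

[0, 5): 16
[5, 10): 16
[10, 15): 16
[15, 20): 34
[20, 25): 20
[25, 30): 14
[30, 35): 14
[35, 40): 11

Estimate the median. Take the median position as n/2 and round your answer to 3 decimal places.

Cumulative frequencies: 16, 32, 48, 82, 102, 116, 130, 141
n = 141; position = n/2 = 70.5.
This falls in the class [15, 20): L = 15, F = 48, f = 34, h = 5.
Median ≈ 15 + ((70.5 − 48) / 34) × 5 = 18.3088

18.309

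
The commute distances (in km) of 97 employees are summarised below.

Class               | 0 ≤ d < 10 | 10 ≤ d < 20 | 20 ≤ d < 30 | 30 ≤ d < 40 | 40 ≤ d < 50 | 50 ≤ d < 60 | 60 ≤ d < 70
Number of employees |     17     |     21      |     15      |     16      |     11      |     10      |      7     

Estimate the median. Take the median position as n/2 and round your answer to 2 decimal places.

27.00

Cumulative frequencies: 17, 38, 53, 69, 80, 90, 97
n = 97; position = n/2 = 48.5.
This falls in the class 20 ≤ d < 30: L = 20, F = 38, f = 15, h = 10.
Median ≈ 20 + ((48.5 − 38) / 15) × 10 = 27.0000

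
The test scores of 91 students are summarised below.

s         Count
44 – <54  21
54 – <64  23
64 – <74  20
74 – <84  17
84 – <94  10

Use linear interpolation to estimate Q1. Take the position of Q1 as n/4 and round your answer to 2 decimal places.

Cumulative frequencies: 21, 44, 64, 81, 91
n = 91; position = n/4 = 22.75.
This falls in the class 54 – <64: L = 54, F = 21, f = 23, h = 10.
Lower quartile ≈ 54 + ((22.75 − 21) / 23) × 10 = 54.7609

54.76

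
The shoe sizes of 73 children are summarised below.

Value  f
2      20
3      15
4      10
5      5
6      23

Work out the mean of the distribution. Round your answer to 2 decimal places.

3.95

Values: 2, 3, 4, 5, 6
Σfx = 20×2 + 15×3 + 10×4 + 5×5 + 23×6 = 288
n = Σf = 73
Mean = 288 / 73 = 3.9452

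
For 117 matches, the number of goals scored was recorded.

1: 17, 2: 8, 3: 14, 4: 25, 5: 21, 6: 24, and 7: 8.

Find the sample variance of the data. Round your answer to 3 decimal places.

3.334

Values: 1, 2, 3, 4, 5, 6, 7
n = 117, Σfx = 480, mean = 4.1026
Σfx² = 2356
Σf(x − x̄)² = Σfx² − (Σfx)²/n = 2356 − 480²/117 = 386.7692
Sample variance = 386.7692 / 116 = 3.3342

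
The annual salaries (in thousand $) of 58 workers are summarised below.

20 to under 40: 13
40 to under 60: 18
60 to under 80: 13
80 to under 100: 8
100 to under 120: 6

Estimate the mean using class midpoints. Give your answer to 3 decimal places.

61.724

Midpoints: 30, 50, 70, 90, 110
Σfm = 13×30 + 18×50 + 13×70 + 8×90 + 6×110 = 3580
n = Σf = 58
Mean = 3580 / 58 = 61.7241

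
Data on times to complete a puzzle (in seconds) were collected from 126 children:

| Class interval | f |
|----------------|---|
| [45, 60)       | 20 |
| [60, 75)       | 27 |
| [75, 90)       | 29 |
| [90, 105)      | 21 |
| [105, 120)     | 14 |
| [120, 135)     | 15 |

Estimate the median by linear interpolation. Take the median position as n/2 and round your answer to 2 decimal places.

83.28

Cumulative frequencies: 20, 47, 76, 97, 111, 126
n = 126; position = n/2 = 63.
This falls in the class [75, 90): L = 75, F = 47, f = 29, h = 15.
Median ≈ 75 + ((63 − 47) / 29) × 15 = 83.2759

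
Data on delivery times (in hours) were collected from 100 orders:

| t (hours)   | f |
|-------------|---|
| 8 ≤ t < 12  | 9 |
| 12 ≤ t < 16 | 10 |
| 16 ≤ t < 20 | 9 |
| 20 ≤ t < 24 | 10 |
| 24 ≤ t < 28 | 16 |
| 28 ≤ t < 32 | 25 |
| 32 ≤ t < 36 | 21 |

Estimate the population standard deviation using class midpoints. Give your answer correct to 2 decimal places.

7.81

Midpoints: 10, 14, 18, 22, 26, 30, 34
n = 100, Σfm = 2492, mean = 24.9200
Σfm² = 68208
Σf(m − x̄)² = Σfm² − (Σfm)²/n = 68208 − 2492²/100 = 6107.3600
Population variance = 6107.3600 / 100 = 61.0736
Standard deviation = √61.0736 = 7.8150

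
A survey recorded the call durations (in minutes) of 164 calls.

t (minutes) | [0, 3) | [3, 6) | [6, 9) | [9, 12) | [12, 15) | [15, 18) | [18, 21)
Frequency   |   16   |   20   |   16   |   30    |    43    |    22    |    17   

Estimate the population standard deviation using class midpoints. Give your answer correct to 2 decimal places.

Midpoints: 1.5, 4.5, 7.5, 10.5, 13.5, 16.5, 19.5
n = 164, Σfm = 1824, mean = 11.1220
Σfm² = 24939
Σf(m − x̄)² = Σfm² − (Σfm)²/n = 24939 − 1824²/164 = 4652.5610
Population variance = 4652.5610 / 164 = 28.3693
Standard deviation = √28.3693 = 5.3263

5.33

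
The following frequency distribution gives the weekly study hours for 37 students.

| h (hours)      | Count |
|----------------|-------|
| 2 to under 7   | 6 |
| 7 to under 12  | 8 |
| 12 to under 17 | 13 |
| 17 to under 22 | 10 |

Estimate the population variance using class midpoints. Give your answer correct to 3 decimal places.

Midpoints: 4.5, 9.5, 14.5, 19.5
n = 37, Σfm = 486.5, mean = 13.1486
Σfm² = 7379.25
Σf(m − x̄)² = Σfm² − (Σfm)²/n = 7379.25 − 486.5²/37 = 982.4324
Population variance = 982.4324 / 37 = 26.5522

26.552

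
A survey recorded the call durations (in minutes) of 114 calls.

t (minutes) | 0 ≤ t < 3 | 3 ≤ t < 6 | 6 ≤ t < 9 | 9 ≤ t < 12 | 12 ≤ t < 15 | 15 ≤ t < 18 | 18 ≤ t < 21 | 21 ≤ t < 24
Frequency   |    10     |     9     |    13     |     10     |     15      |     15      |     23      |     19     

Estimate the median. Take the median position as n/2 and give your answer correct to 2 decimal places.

15.00

Cumulative frequencies: 10, 19, 32, 42, 57, 72, 95, 114
n = 114; position = n/2 = 57.
This falls in the class 12 ≤ t < 15: L = 12, F = 42, f = 15, h = 3.
Median ≈ 12 + ((57 − 42) / 15) × 3 = 15.0000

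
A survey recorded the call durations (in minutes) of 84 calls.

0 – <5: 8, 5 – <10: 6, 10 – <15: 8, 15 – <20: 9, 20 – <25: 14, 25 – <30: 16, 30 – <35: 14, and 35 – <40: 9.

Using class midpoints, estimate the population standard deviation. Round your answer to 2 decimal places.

10.58

Midpoints: 2.5, 7.5, 12.5, 17.5, 22.5, 27.5, 32.5, 37.5
n = 84, Σfm = 1870, mean = 22.2619
Σfm² = 51025
Σf(m − x̄)² = Σfm² − (Σfm)²/n = 51025 − 1870²/84 = 9395.2381
Population variance = 9395.2381 / 84 = 111.8481
Standard deviation = √111.8481 = 10.5758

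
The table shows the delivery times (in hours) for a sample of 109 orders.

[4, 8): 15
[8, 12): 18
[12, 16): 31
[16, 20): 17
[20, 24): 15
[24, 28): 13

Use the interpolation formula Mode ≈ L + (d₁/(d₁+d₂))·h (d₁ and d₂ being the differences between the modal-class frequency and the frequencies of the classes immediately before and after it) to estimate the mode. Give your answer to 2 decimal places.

Modal class: [12, 16) (highest frequency 31).
d₁ = 31 − 18 = 13, d₂ = 31 − 17 = 14
Mode ≈ 12 + (13/(13+14)) × 4 = 12 + 1.9259 = 13.9259

13.93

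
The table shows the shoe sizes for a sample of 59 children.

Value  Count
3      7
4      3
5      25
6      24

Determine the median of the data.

5

Cumulative frequencies: 7, 10, 35, 59
n = 59, so the median is the value in position (n+1)/2 = 30.
Position 30 falls at value 5.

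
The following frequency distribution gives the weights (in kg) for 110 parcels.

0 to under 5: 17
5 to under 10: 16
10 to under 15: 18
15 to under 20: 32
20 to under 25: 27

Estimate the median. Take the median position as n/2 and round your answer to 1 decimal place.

Cumulative frequencies: 17, 33, 51, 83, 110
n = 110; position = n/2 = 55.
This falls in the class 15 to under 20: L = 15, F = 51, f = 32, h = 5.
Median ≈ 15 + ((55 − 51) / 32) × 5 = 15.6250

15.6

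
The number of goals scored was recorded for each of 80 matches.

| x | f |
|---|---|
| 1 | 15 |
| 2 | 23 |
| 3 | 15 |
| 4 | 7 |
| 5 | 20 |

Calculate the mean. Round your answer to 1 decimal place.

Values: 1, 2, 3, 4, 5
Σfx = 15×1 + 23×2 + 15×3 + 7×4 + 20×5 = 234
n = Σf = 80
Mean = 234 / 80 = 2.9250

2.9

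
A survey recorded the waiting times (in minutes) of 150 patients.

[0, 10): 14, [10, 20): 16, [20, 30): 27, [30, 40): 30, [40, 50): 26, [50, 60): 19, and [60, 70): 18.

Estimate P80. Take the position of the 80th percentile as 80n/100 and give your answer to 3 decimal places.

53.684

Cumulative frequencies: 14, 30, 57, 87, 113, 132, 150
n = 150; position = 80n/100 = 120.
This falls in the class [50, 60): L = 50, F = 113, f = 19, h = 10.
80th percentile ≈ 50 + ((120 − 113) / 19) × 10 = 53.6842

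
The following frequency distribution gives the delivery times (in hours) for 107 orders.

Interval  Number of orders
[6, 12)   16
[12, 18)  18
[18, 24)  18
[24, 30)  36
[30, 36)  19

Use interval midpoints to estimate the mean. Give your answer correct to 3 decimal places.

Midpoints: 9, 15, 21, 27, 33
Σfm = 16×9 + 18×15 + 18×21 + 36×27 + 19×33 = 2391
n = Σf = 107
Mean = 2391 / 107 = 22.3458

22.346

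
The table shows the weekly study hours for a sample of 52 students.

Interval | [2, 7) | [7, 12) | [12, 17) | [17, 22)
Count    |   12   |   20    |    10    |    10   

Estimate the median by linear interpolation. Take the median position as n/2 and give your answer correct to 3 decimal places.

10.500

Cumulative frequencies: 12, 32, 42, 52
n = 52; position = n/2 = 26.
This falls in the class [7, 12): L = 7, F = 12, f = 20, h = 5.
Median ≈ 7 + ((26 − 12) / 20) × 5 = 10.5000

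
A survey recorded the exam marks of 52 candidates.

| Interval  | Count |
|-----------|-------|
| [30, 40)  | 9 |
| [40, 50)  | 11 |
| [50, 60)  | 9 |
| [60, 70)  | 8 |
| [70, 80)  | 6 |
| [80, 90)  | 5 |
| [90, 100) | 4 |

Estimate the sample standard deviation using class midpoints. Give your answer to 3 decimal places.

18.718

Midpoints: 35, 45, 55, 65, 75, 85, 95
n = 52, Σfm = 3080, mean = 59.2308
Σfm² = 200300
Σf(m − x̄)² = Σfm² − (Σfm)²/n = 200300 − 3080²/52 = 17869.2308
Sample variance = 17869.2308 / 51 = 350.3771
Standard deviation = √350.3771 = 18.7184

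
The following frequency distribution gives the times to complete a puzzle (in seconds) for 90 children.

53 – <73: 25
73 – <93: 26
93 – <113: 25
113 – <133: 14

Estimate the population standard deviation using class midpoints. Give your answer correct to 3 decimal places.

Midpoints: 63, 83, 103, 123
n = 90, Σfm = 8030, mean = 89.2222
Σfm² = 755370
Σf(m − x̄)² = Σfm² − (Σfm)²/n = 755370 − 8030²/90 = 38915.5556
Population variance = 38915.5556 / 90 = 432.3951
Standard deviation = √432.3951 = 20.7941

20.794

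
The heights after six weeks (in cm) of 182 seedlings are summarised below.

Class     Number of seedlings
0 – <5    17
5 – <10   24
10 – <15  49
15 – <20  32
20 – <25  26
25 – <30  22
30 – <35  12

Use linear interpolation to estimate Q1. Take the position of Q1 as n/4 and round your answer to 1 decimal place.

10.5

Cumulative frequencies: 17, 41, 90, 122, 148, 170, 182
n = 182; position = n/4 = 45.5.
This falls in the class 10 – <15: L = 10, F = 41, f = 49, h = 5.
Lower quartile ≈ 10 + ((45.5 − 41) / 49) × 5 = 10.4592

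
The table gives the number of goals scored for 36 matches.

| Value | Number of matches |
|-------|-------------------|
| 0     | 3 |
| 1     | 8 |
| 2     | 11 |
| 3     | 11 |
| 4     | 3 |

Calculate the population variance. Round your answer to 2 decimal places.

Values: 0, 1, 2, 3, 4
n = 36, Σfx = 75, mean = 2.0833
Σfx² = 199
Σf(x − x̄)² = Σfx² − (Σfx)²/n = 199 − 75²/36 = 42.7500
Population variance = 42.7500 / 36 = 1.1875

1.19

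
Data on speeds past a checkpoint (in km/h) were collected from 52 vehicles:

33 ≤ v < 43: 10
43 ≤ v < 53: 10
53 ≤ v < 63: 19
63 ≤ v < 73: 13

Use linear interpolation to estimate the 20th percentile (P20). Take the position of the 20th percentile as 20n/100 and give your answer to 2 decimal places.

43.40

Cumulative frequencies: 10, 20, 39, 52
n = 52; position = 20n/100 = 10.4.
This falls in the class 43 ≤ v < 53: L = 43, F = 10, f = 10, h = 10.
20th percentile ≈ 43 + ((10.4 − 10) / 10) × 10 = 43.4000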